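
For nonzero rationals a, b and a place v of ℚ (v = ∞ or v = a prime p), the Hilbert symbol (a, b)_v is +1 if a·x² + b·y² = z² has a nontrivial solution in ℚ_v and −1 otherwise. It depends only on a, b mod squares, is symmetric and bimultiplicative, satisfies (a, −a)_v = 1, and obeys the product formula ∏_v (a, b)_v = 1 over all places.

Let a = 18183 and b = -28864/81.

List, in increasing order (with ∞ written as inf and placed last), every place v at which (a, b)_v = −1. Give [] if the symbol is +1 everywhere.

[3, 11]

Mod squares: a ≡ 18183, b ≡ -451. Check v ∈ {∞, 2, 3, 11, 19, 29, 41}.
v=29: a=29^1·(≡18), b=29^0·(≡16) mod 29; (18|29)=-1, (16|29)=+1; (−1)^{1·0·14}·(-1)^0·(+1)^1 = +1.
v=19: a=19^1·(≡7), b=19^0·(≡7) mod 19; (7|19)=+1, (7|19)=+1; (−1)^{1·0·9}·(+1)^0·(+1)^1 = +1.
v=11: a=11^1·(≡3), b=11^1·(≡4) mod 11; (3|11)=+1, (4|11)=+1; (−1)^{1·1·5}·(+1)^1·(+1)^1 = -1.
v=3: a=3^1·(≡1), b=3^-4·(≡2) mod 3; (1|3)=+1, (2|3)=-1; (−1)^{1·-4·1}·(+1)^-4·(-1)^1 = -1.
v=41: a=41^0·(≡20), b=41^1·(≡7) mod 41; (20|41)=+1, (7|41)=-1; (−1)^{0·1·20}·(+1)^1·(-1)^0 = +1.
v=∞: 18183 > 0 and -451 < 0  ⇒  (a,b)_∞ = +1.
v=2: v_2(a)=0, v_2(b)=6; units ≡ 7, 5 (mod 8); ε·ε+αω+βω = 1·0+0·1+6·0 ≡ 0  ⇒  (a,b)_2 = +1.
|Ram(18183, -451)| = 2, even; anisotropic at {3, 11}.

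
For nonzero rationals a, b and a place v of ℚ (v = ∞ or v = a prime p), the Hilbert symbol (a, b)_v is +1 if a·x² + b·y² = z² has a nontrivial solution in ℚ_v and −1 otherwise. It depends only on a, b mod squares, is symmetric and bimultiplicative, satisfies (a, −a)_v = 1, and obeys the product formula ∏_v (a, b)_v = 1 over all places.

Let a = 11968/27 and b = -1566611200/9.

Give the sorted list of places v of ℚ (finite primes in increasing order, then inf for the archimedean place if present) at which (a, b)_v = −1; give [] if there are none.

Mod squares: a ≡ 561, b ≡ -7. Check v ∈ {∞, 2, 3, 5, 7, 11, 17}.
v=∞: 561 > 0 and -7 < 0  ⇒  (a,b)_∞ = +1.
v=7: a=7^0·(≡2), b=7^1·(≡3) mod 7; (2|7)=+1, (3|7)=-1; (−1)^{0·1·3}·(+1)^1·(-1)^0 = +1.
v=17: a=17^1·(≡16), b=17^2·(≡14) mod 17; (16|17)=+1, (14|17)=-1; (−1)^{1·2·8}·(+1)^2·(-1)^1 = -1.
v=5: a=5^0·(≡4), b=5^2·(≡3) mod 5; (4|5)=+1, (3|5)=-1; (−1)^{0·2·2}·(+1)^2·(-1)^0 = +1.
v=11: a=11^1·(≡2), b=11^2·(≡1) mod 11; (2|11)=-1, (1|11)=+1; (−1)^{1·2·5}·(-1)^2·(+1)^1 = +1.
v=2: v_2(a)=6, v_2(b)=8; units ≡ 1, 1 (mod 8); ε·ε+αω+βω = 0·0+6·0+8·0 ≡ 0  ⇒  (a,b)_2 = +1.
v=3: a=3^-3·(≡1), b=3^-2·(≡2) mod 3; (1|3)=+1, (2|3)=-1; (−1)^{-3·-2·1}·(+1)^-2·(-1)^-3 = -1.
|Ram(561, -7)| = 2, even; anisotropic at {3, 17}.

[3, 17]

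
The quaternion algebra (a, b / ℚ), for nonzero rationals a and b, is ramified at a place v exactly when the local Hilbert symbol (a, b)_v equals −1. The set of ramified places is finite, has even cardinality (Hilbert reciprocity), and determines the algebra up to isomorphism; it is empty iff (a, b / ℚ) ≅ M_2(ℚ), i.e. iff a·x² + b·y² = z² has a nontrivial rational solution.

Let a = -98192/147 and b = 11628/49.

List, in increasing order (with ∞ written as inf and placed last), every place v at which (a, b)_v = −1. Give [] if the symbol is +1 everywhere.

Mod squares: a ≡ -51, b ≡ 323. Check v ∈ {∞, 2, 3, 7, 17, 19}.
v=7: a=7^-2·(≡6), b=7^-2·(≡1) mod 7; (6|7)=-1, (1|7)=+1; (−1)^{-2·-2·3}·(-1)^-2·(+1)^-2 = +1.
v=17: a=17^1·(≡5), b=17^1·(≡15) mod 17; (5|17)=-1, (15|17)=+1; (−1)^{1·1·8}·(-1)^1·(+1)^1 = -1.
v=∞: -51 < 0 and 323 > 0  ⇒  (a,b)_∞ = +1.
v=19: a=19^2·(≡5), b=19^1·(≡9) mod 19; (5|19)=+1, (9|19)=+1; (−1)^{2·1·9}·(+1)^1·(+1)^2 = +1.
v=3: a=3^-1·(≡1), b=3^2·(≡2) mod 3; (1|3)=+1, (2|3)=-1; (−1)^{-1·2·1}·(+1)^2·(-1)^-1 = -1.
v=2: v_2(a)=4, v_2(b)=2; units ≡ 5, 3 (mod 8); ε·ε+αω+βω = 0·1+4·1+2·1 ≡ 0  ⇒  (a,b)_2 = +1.
(-51, 323 / ℚ) ramifies at {3, 17}: a division algebra.

[3, 17]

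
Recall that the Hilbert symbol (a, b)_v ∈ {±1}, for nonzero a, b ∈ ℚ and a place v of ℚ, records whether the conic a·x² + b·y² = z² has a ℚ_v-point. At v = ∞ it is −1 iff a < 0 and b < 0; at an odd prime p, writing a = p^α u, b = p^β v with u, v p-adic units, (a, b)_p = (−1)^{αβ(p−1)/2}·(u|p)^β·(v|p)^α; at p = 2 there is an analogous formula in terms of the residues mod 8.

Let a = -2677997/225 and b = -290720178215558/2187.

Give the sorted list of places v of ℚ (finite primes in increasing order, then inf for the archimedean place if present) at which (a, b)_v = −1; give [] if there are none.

(a, b) ≡ (-54653, -7413242226) mod (ℚ^×)²; places V = {2, 3, 5, 7, 13, 31, 37, 41, 43, 47, ∞}.
(a,b)_47: α=0, u≡36; β=1, v≡30 (mod 47); (36|47)=+1, (30|47)=-1; sign (−1)^0·+1^1·-1^0 = +1.
(a,b)_43: α=1, u≡20; β=1, v≡41 (mod 43); (20|43)=-1, (41|43)=+1; sign (−1)^1·-1^1·+1^1 = +1.
(a,b)_13: α=0, u≡4; β=1, v≡11 (mod 13); (4|13)=+1, (11|13)=-1; sign (−1)^0·+1^1·-1^0 = +1.
(a,b)_∞: sgn(-54653)=−, sgn(-7413242226)=−, so -1.
(a,b)_7: α=2, u≡3; β=6, v≡1 (mod 7); (3|7)=-1, (1|7)=+1; sign (−1)^0·-1^6·+1^2 = +1.
(a,b)_31: α=1, u≡9; β=1, v≡26 (mod 31); (9|31)=+1, (26|31)=-1; sign (−1)^1·+1^1·-1^1 = +1.
(a,b)_2: α=0, β=1; u≡3, v≡7 (mod 8); ε(u)ε(v)=1·1, αω(v)=0·0, βω(u)=1·1; sum ≡ 0  ⇒  +1.
(a,b)_41: α=1, u≡8; β=1, v≡24 (mod 41); (8|41)=+1, (24|41)=-1; sign (−1)^0·+1^1·-1^1 = -1.
(a,b)_37: α=0, u≡21; β=1, v≡11 (mod 37); (21|37)=+1, (11|37)=+1; sign (−1)^0·+1^1·+1^0 = +1.
(a,b)_5: α=-2, u≡2; β=0, v≡1 (mod 5); (2|5)=-1, (1|5)=+1; sign (−1)^0·-1^0·+1^-2 = +1.
(a,b)_3: α=-2, u≡1; β=-7, v≡1 (mod 3); (1|3)=+1, (1|3)=+1; sign (−1)^0·+1^-7·+1^-2 = +1.
Ram(-54653, -7413242226) = {41, ∞}; no ℚ_41-point on the conic.

[41, inf]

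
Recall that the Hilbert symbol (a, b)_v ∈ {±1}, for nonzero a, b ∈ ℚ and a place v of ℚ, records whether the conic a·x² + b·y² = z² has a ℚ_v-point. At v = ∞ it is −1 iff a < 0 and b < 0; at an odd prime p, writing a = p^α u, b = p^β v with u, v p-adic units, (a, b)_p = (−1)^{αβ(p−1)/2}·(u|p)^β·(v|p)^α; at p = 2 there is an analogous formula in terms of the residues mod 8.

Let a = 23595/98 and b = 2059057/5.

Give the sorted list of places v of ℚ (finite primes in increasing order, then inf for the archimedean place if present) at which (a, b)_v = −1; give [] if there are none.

(a, b) ≡ (390, 85085) mod (ℚ^×)²; places V = {2, 3, 5, 7, 11, 13, 17, ∞}.
(a,b)_13: α=1, u≡3; β=1, v≡2 (mod 13); (3|13)=+1, (2|13)=-1; sign (−1)^0·+1^1·-1^1 = -1.
(a,b)_11: α=2, u≡3; β=3, v≡8 (mod 11); (3|11)=+1, (8|11)=-1; sign (−1)^0·+1^3·-1^2 = +1.
(a,b)_5: α=1, u≡3; β=-1, v≡2 (mod 5); (3|5)=-1, (2|5)=-1; sign (−1)^0·-1^-1·-1^1 = +1.
(a,b)_7: α=-2, u≡6; β=1, v≡5 (mod 7); (6|7)=-1, (5|7)=-1; sign (−1)^0·-1^1·-1^-2 = -1.
(a,b)_2: α=-1, β=0; u≡3, v≡5 (mod 8); ε(u)ε(v)=1·0, αω(v)=-1·1, βω(u)=0·1; sum ≡ 1  ⇒  -1.
(a,b)_∞: sgn(390)=+, sgn(85085)=+, so +1.
(a,b)_3: α=1, u≡1; β=0, v≡2 (mod 3); (1|3)=+1, (2|3)=-1; sign (−1)^0·+1^0·-1^1 = -1.
(a,b)_17: α=0, u≡13; β=1, v≡6 (mod 17); (13|17)=+1, (6|17)=-1; sign (−1)^0·+1^1·-1^0 = +1.
|Ram(390, 85085)| = 4, even; anisotropic at {2, 3, 7, 13}.

[2, 3, 7, 13]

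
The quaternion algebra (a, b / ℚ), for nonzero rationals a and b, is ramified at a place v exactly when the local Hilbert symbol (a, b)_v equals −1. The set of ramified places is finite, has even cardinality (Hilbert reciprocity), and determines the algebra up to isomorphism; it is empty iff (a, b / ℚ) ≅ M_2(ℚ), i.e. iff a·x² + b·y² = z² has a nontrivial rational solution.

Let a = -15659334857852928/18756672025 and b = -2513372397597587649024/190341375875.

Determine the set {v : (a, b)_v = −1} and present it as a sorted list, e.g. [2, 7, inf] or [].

[2, 5, 7, inf]

(a, b) ≡ (-2, -1190) mod (ℚ^×)²; places V = {2, 3, 5, 7, 11, 13, 17, 31, 43, 53, ∞}.
(a,b)_3: α=4, u≡1; β=2, v≡1 (mod 3); (1|3)=+1, (1|3)=+1; sign (−1)^0·+1^2·+1^4 = +1.
(a,b)_53: α=2, u≡30; β=4, v≡17 (mod 53); (30|53)=-1, (17|53)=+1; sign (−1)^0·-1^4·+1^2 = +1.
(a,b)_2: α=11, β=9; u≡7, v≡5 (mod 8); ε(u)ε(v)=1·0, αω(v)=11·1, βω(u)=9·0; sum ≡ 1  ⇒  -1.
(a,b)_17: α=2, u≡1; β=3, v≡2 (mod 17); (1|17)=+1, (2|17)=+1; sign (−1)^0·+1^3·+1^2 = +1.
(a,b)_13: α=-2, u≡8; β=0, v≡8 (mod 13); (8|13)=-1, (8|13)=-1; sign (−1)^0·-1^0·-1^-2 = +1.
(a,b)_43: α=-2, u≡24; β=-2, v≡21 (mod 43); (24|43)=+1, (21|43)=+1; sign (−1)^0·+1^-2·+1^-2 = +1.
(a,b)_∞: sgn(-2)=−, sgn(-1190)=−, so -1.
(a,b)_11: α=2, u≡4; β=4, v≡4 (mod 11); (4|11)=+1, (4|11)=+1; sign (−1)^0·+1^4·+1^2 = +1.
(a,b)_5: α=-2, u≡2; β=-3, v≡3 (mod 5); (2|5)=-1, (3|5)=-1; sign (−1)^0·-1^-3·-1^-2 = -1.
(a,b)_7: α=-4, u≡6; β=-7, v≡6 (mod 7); (6|7)=-1, (6|7)=-1; sign (−1)^0·-1^-7·-1^-4 = -1.
(a,b)_31: α=2, u≡30; β=2, v≡1 (mod 31); (30|31)=-1, (1|31)=+1; sign (−1)^0·-1^2·+1^2 = +1.
Ram(-2, -1190) = {2, 5, 7, ∞}; no ℚ_2-point on the conic.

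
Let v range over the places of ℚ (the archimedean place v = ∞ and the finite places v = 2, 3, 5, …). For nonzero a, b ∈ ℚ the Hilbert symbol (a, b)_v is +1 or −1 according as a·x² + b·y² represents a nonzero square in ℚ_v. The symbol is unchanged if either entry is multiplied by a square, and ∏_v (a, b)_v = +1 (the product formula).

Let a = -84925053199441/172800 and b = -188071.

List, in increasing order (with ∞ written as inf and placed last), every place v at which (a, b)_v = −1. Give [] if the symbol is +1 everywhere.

[3, 17, 23, inf]

Mod squares: a ≡ -3, b ≡ -188071. Check v ∈ {∞, 2, 3, 5, 7, 13, 17, 23, 37}.
v=3: a=3^-3·(≡2), b=3^0·(≡2) mod 3; (2|3)=-1, (2|3)=-1; (−1)^{-3·0·1}·(-1)^0·(-1)^-3 = -1.
v=17: a=17^2·(≡6), b=17^1·(≡4) mod 17; (6|17)=-1, (4|17)=+1; (−1)^{2·1·8}·(-1)^1·(+1)^2 = -1.
v=2: v_2(a)=-8, v_2(b)=0; units ≡ 5, 1 (mod 8); ε·ε+αω+βω = 0·0+-8·0+0·1 ≡ 0  ⇒  (a,b)_2 = +1.
v=5: a=5^-2·(≡2), b=5^0·(≡4) mod 5; (2|5)=-1, (4|5)=+1; (−1)^{-2·0·2}·(-1)^0·(+1)^-2 = +1.
v=13: a=13^2·(≡4), b=13^1·(≡2) mod 13; (4|13)=+1, (2|13)=-1; (−1)^{2·1·6}·(+1)^1·(-1)^2 = +1.
v=23: a=23^2·(≡15), b=23^1·(≡11) mod 23; (15|23)=-1, (11|23)=-1; (−1)^{2·1·11}·(-1)^1·(-1)^2 = -1.
v=37: a=37^2·(≡34), b=37^1·(≡23) mod 37; (34|37)=+1, (23|37)=-1; (−1)^{2·1·18}·(+1)^1·(-1)^2 = +1.
v=7: a=7^4·(≡2), b=7^0·(≡5) mod 7; (2|7)=+1, (5|7)=-1; (−1)^{4·0·3}·(+1)^0·(-1)^4 = +1.
v=∞: -3 < 0 and -188071 < 0  ⇒  (a,b)_∞ = -1.
(-3, -188071 / ℚ) ramifies at {3, 17, 23, ∞}: a division algebra.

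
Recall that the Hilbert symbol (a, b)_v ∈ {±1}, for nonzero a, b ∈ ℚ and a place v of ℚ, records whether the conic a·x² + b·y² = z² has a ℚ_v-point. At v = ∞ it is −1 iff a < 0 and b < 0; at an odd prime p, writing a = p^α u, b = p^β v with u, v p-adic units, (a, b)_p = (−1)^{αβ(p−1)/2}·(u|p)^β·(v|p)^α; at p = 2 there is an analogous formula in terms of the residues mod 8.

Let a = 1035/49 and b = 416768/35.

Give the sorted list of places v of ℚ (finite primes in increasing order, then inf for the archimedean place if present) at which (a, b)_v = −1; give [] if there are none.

[5, 7]

Mod squares: a ≡ 115, b ≡ 14245. Check v ∈ {∞, 2, 3, 5, 7, 11, 23, 37}.
v=37: a=37^0·(≡3), b=37^1·(≡29) mod 37; (3|37)=+1, (29|37)=-1; (−1)^{0·1·18}·(+1)^1·(-1)^0 = +1.
v=7: a=7^-2·(≡6), b=7^-1·(≡6) mod 7; (6|7)=-1, (6|7)=-1; (−1)^{-2·-1·3}·(-1)^-1·(-1)^-2 = -1.
v=5: a=5^1·(≡3), b=5^-1·(≡4) mod 5; (3|5)=-1, (4|5)=+1; (−1)^{1·-1·2}·(-1)^-1·(+1)^1 = -1.
v=23: a=23^1·(≡15), b=23^0·(≡16) mod 23; (15|23)=-1, (16|23)=+1; (−1)^{1·0·11}·(-1)^0·(+1)^1 = +1.
v=3: a=3^2·(≡1), b=3^0·(≡1) mod 3; (1|3)=+1, (1|3)=+1; (−1)^{2·0·1}·(+1)^0·(+1)^2 = +1.
v=∞: 115 > 0 and 14245 > 0  ⇒  (a,b)_∞ = +1.
v=2: v_2(a)=0, v_2(b)=10; units ≡ 3, 5 (mod 8); ε·ε+αω+βω = 1·0+0·1+10·1 ≡ 0  ⇒  (a,b)_2 = +1.
v=11: a=11^0·(≡9), b=11^1·(≡2) mod 11; (9|11)=+1, (2|11)=-1; (−1)^{0·1·5}·(+1)^1·(-1)^0 = +1.
(115, 14245 / ℚ) ramifies at {5, 7}: a division algebra.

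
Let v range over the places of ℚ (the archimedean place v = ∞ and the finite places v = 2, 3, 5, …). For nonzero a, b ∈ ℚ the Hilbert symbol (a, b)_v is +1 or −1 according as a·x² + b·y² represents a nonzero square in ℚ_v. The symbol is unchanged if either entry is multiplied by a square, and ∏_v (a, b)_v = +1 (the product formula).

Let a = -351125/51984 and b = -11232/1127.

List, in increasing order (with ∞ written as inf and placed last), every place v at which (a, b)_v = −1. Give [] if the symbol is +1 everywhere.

[13, inf]

Mod squares: a ≡ -5, b ≡ -1794. Check v ∈ {∞, 2, 3, 5, 7, 13, 19, 23, 53}.
v=5: a=5^3·(≡4), b=5^0·(≡4) mod 5; (4|5)=+1, (4|5)=+1; (−1)^{3·0·2}·(+1)^0·(+1)^3 = +1.
v=2: v_2(a)=-4, v_2(b)=5; units ≡ 3, 7 (mod 8); ε·ε+αω+βω = 1·1+-4·0+5·1 ≡ 0  ⇒  (a,b)_2 = +1.
v=7: a=7^0·(≡1), b=7^-2·(≡5) mod 7; (1|7)=+1, (5|7)=-1; (−1)^{0·-2·3}·(+1)^-2·(-1)^0 = +1.
v=23: a=23^0·(≡4), b=23^-1·(≡5) mod 23; (4|23)=+1, (5|23)=-1; (−1)^{0·-1·11}·(+1)^-1·(-1)^0 = +1.
v=13: a=13^0·(≡7), b=13^1·(≡8) mod 13; (7|13)=-1, (8|13)=-1; (−1)^{0·1·6}·(-1)^1·(-1)^0 = -1.
v=∞: -5 < 0 and -1794 < 0  ⇒  (a,b)_∞ = -1.
v=19: a=19^-2·(≡3), b=19^0·(≡9) mod 19; (3|19)=-1, (9|19)=+1; (−1)^{-2·0·9}·(-1)^0·(+1)^-2 = +1.
v=53: a=53^2·(≡8), b=53^0·(≡23) mod 53; (8|53)=-1, (23|53)=-1; (−1)^{2·0·26}·(-1)^0·(-1)^2 = +1.
v=3: a=3^-2·(≡1), b=3^3·(≡2) mod 3; (1|3)=+1, (2|3)=-1; (−1)^{-2·3·1}·(+1)^3·(-1)^-2 = +1.
Ram(-5, -1794) = {13, ∞}; no ℚ_13-point on the conic.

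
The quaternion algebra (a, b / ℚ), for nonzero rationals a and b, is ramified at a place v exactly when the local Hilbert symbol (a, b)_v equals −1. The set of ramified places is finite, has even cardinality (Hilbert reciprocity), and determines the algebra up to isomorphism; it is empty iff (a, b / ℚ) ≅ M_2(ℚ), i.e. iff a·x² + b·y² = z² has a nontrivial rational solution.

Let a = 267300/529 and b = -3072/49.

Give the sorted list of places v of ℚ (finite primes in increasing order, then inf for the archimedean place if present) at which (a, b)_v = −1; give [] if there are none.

Mod squares: a ≡ 33, b ≡ -3. Check v ∈ {∞, 2, 3, 5, 7, 11, 23}.
v=23: a=23^-2·(≡17), b=23^0·(≡11) mod 23; (17|23)=-1, (11|23)=-1; (−1)^{-2·0·11}·(-1)^0·(-1)^-2 = +1.
v=3: a=3^5·(≡2), b=3^1·(≡2) mod 3; (2|3)=-1, (2|3)=-1; (−1)^{5·1·1}·(-1)^1·(-1)^5 = -1.
v=2: v_2(a)=2, v_2(b)=10; units ≡ 1, 5 (mod 8); ε·ε+αω+βω = 0·0+2·1+10·0 ≡ 0  ⇒  (a,b)_2 = +1.
v=5: a=5^2·(≡3), b=5^0·(≡2) mod 5; (3|5)=-1, (2|5)=-1; (−1)^{2·0·2}·(-1)^0·(-1)^2 = +1.
v=∞: 33 > 0 and -3 < 0  ⇒  (a,b)_∞ = +1.
v=7: a=7^0·(≡3), b=7^-2·(≡1) mod 7; (3|7)=-1, (1|7)=+1; (−1)^{0·-2·3}·(-1)^-2·(+1)^0 = +1.
v=11: a=11^1·(≡1), b=11^0·(≡6) mod 11; (1|11)=+1, (6|11)=-1; (−1)^{1·0·5}·(+1)^0·(-1)^1 = -1.
(33, -3 / ℚ) ramifies at {3, 11}: a division algebra.

[3, 11]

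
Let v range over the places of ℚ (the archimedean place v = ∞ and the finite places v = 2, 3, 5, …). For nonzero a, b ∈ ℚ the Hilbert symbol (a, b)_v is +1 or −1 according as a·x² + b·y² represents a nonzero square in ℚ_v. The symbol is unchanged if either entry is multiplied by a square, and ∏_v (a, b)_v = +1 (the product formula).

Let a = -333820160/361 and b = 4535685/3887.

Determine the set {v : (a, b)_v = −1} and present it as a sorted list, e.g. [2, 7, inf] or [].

[2, 5, 23, 29]

(a, b) ≡ (-2465, 1955) mod (ℚ^×)²; places V = {2, 3, 5, 7, 11, 13, 17, 19, 23, 29, ∞}.
(a,b)_23: α=2, u≡5; β=-1, v≡2 (mod 23); (5|23)=-1, (2|23)=+1; sign (−1)^0·-1^-1·+1^2 = -1.
(a,b)_19: α=-2, u≡17; β=0, v≡16 (mod 19); (17|19)=+1, (16|19)=+1; sign (−1)^0·+1^0·+1^-2 = +1.
(a,b)_∞: sgn(-2465)=−, sgn(1955)=+, so +1.
(a,b)_29: α=1, u≡8; β=0, v≡27 (mod 29); (8|29)=-1, (27|29)=-1; sign (−1)^0·-1^0·-1^1 = -1.
(a,b)_7: α=0, u≡3; β=2, v≡2 (mod 7); (3|7)=-1, (2|7)=+1; sign (−1)^0·-1^2·+1^0 = +1.
(a,b)_11: α=0, u≡7; β=2, v≡2 (mod 11); (7|11)=-1, (2|11)=-1; sign (−1)^0·-1^2·-1^0 = +1.
(a,b)_17: α=1, u≡4; β=1, v≡13 (mod 17); (4|17)=+1, (13|17)=+1; sign (−1)^0·+1^1·+1^1 = +1.
(a,b)_13: α=0, u≡8; β=-2, v≡5 (mod 13); (8|13)=-1, (5|13)=-1; sign (−1)^0·-1^-2·-1^0 = +1.
(a,b)_3: α=0, u≡1; β=2, v≡2 (mod 3); (1|3)=+1, (2|3)=-1; sign (−1)^0·+1^2·-1^0 = +1.
(a,b)_2: α=8, β=0; u≡7, v≡3 (mod 8); ε(u)ε(v)=1·1, αω(v)=8·1, βω(u)=0·0; sum ≡ 1  ⇒  -1.
(a,b)_5: α=1, u≡3; β=1, v≡1 (mod 5); (3|5)=-1, (1|5)=+1; sign (−1)^0·-1^1·+1^1 = -1.
(-2465, 1955 / ℚ) ramifies at {2, 5, 23, 29}: a division algebra.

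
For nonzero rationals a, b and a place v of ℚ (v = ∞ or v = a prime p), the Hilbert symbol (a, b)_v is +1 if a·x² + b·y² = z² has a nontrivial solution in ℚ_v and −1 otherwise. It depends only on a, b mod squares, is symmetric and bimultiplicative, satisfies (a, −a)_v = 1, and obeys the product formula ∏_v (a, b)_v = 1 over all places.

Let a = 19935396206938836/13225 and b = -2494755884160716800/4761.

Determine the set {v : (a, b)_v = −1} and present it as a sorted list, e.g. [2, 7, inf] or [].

(a, b) ≡ (571909, -15457) mod (ℚ^×)²; places V = {2, 3, 5, 13, 23, 29, 37, 41, ∞}.
(a,b)_37: α=3, u≡10; β=4, v≡28 (mod 37); (10|37)=+1, (28|37)=+1; sign (−1)^0·+1^4·+1^3 = +1.
(a,b)_41: α=1, u≡10; β=1, v≡21 (mod 41); (10|41)=+1, (21|41)=+1; sign (−1)^0·+1^1·+1^1 = +1.
(a,b)_29: α=5, u≡13; β=3, v≡2 (mod 29); (13|29)=+1, (2|29)=-1; sign (−1)^0·+1^3·-1^5 = -1.
(a,b)_13: α=1, u≡4; β=1, v≡2 (mod 13); (4|13)=+1, (2|13)=-1; sign (−1)^0·+1^1·-1^1 = -1.
(a,b)_5: α=-2, u≡4; β=2, v≡3 (mod 5); (4|5)=+1, (3|5)=-1; sign (−1)^0·+1^2·-1^-2 = +1.
(a,b)_2: α=2, β=12; u≡5, v≡7 (mod 8); ε(u)ε(v)=0·1, αω(v)=2·0, βω(u)=12·1; sum ≡ 0  ⇒  +1.
(a,b)_3: α=2, u≡1; β=-2, v≡2 (mod 3); (1|3)=+1, (2|3)=-1; sign (−1)^0·+1^-2·-1^2 = +1.
(a,b)_∞: sgn(571909)=+, sgn(-15457)=−, so +1.
(a,b)_23: α=-2, u≡19; β=-2, v≡19 (mod 23); (19|23)=-1, (19|23)=-1; sign (−1)^0·-1^-2·-1^-2 = +1.
(571909, -15457 / ℚ) ramifies at {13, 29}: a division algebra.

[13, 29]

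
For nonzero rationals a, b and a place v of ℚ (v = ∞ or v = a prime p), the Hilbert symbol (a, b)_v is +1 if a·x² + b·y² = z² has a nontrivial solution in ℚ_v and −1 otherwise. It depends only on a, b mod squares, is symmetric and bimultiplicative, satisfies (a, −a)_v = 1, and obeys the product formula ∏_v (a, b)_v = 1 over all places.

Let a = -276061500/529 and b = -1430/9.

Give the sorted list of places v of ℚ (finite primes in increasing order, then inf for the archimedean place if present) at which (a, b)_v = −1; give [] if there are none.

(a, b) ≡ (-15, -1430) mod (ℚ^×)²; places V = {2, 3, 5, 11, 13, 23, ∞}.
(a,b)_∞: sgn(-15)=−, sgn(-1430)=−, so -1.
(a,b)_5: α=3, u≡2; β=1, v≡1 (mod 5); (2|5)=-1, (1|5)=+1; sign (−1)^0·-1^1·+1^3 = -1.
(a,b)_3: α=3, u≡1; β=-2, v≡1 (mod 3); (1|3)=+1, (1|3)=+1; sign (−1)^0·+1^-2·+1^3 = +1.
(a,b)_11: α=2, u≡10; β=1, v≡10 (mod 11); (10|11)=-1, (10|11)=-1; sign (−1)^0·-1^1·-1^2 = -1.
(a,b)_23: α=-2, u≡2; β=0, v≡20 (mod 23); (2|23)=+1, (20|23)=-1; sign (−1)^0·+1^0·-1^-2 = +1.
(a,b)_13: α=2, u≡6; β=1, v≡8 (mod 13); (6|13)=-1, (8|13)=-1; sign (−1)^0·-1^1·-1^2 = -1.
(a,b)_2: α=2, β=1; u≡1, v≡5 (mod 8); ε(u)ε(v)=0·0, αω(v)=2·1, βω(u)=1·0; sum ≡ 0  ⇒  +1.
(-15, -1430 / ℚ) ramifies at {5, 11, 13, ∞}: a division algebra.

[5, 11, 13, inf]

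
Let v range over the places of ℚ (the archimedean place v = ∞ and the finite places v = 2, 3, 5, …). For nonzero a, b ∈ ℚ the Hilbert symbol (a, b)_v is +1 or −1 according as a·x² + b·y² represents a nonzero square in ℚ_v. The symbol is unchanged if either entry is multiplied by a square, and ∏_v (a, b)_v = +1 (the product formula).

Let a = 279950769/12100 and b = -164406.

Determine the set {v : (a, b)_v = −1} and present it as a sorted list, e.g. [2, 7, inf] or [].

Mod squares: a ≡ 634809, b ≡ -164406. Check v ∈ {∞, 2, 3, 5, 7, 11, 19, 37, 43, 47, 53}.
v=5: a=5^-2·(≡1), b=5^0·(≡4) mod 5; (1|5)=+1, (4|5)=+1; (−1)^{-2·0·2}·(+1)^0·(+1)^-2 = +1.
v=19: a=19^1·(≡7), b=19^0·(≡1) mod 19; (7|19)=+1, (1|19)=+1; (−1)^{1·0·9}·(+1)^0·(+1)^1 = +1.
v=7: a=7^3·(≡1), b=7^0·(≡3) mod 7; (1|7)=+1, (3|7)=-1; (−1)^{3·0·3}·(+1)^0·(-1)^3 = -1.
v=∞: 634809 > 0 and -164406 < 0  ⇒  (a,b)_∞ = +1.
v=11: a=11^-2·(≡10), b=11^1·(≡3) mod 11; (10|11)=-1, (3|11)=+1; (−1)^{-2·1·5}·(-1)^1·(+1)^-2 = -1.
v=53: a=53^0·(≡43), b=53^1·(≡25) mod 53; (43|53)=+1, (25|53)=+1; (−1)^{0·1·26}·(+1)^1·(+1)^0 = +1.
v=2: v_2(a)=-2, v_2(b)=1; units ≡ 1, 5 (mod 8); ε·ε+αω+βω = 0·0+-2·1+1·0 ≡ 0  ⇒  (a,b)_2 = +1.
v=3: a=3^3·(≡1), b=3^1·(≡2) mod 3; (1|3)=+1, (2|3)=-1; (−1)^{3·1·1}·(+1)^1·(-1)^3 = +1.
v=47: a=47^0·(≡3), b=47^1·(≡27) mod 47; (3|47)=+1, (27|47)=+1; (−1)^{0·1·23}·(+1)^1·(+1)^0 = +1.
v=43: a=43^1·(≡4), b=43^0·(≡26) mod 43; (4|43)=+1, (26|43)=-1; (−1)^{1·0·21}·(+1)^0·(-1)^1 = -1.
v=37: a=37^1·(≡33), b=37^0·(≡22) mod 37; (33|37)=+1, (22|37)=-1; (−1)^{1·0·18}·(+1)^0·(-1)^1 = -1.
|Ram(634809, -164406)| = 4, even; anisotropic at {7, 11, 37, 43}.

[7, 11, 37, 43]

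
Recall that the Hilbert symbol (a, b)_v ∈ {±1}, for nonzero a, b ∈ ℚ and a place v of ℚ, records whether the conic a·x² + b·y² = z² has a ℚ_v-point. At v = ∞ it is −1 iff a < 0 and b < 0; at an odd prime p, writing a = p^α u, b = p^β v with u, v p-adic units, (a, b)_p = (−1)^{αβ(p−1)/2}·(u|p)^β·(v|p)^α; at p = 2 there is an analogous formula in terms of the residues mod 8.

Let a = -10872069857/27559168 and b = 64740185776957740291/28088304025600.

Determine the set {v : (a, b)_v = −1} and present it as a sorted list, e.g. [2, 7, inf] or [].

Mod squares: a ≡ -221, b ≡ 11. Check v ∈ {∞, 2, 3, 5, 7, 11, 13, 17, 19}.
v=5: a=5^0·(≡1), b=5^-2·(≡4) mod 5; (1|5)=+1, (4|5)=+1; (−1)^{0·-2·2}·(+1)^-2·(+1)^0 = +1.
v=7: a=7^-2·(≡3), b=7^-4·(≡2) mod 7; (3|7)=-1, (2|7)=+1; (−1)^{-2·-4·3}·(-1)^-4·(+1)^-2 = +1.
v=3: a=3^0·(≡1), b=3^6·(≡2) mod 3; (1|3)=+1, (2|3)=-1; (−1)^{0·6·1}·(+1)^6·(-1)^0 = +1.
v=2: v_2(a)=-8, v_2(b)=-14; units ≡ 3, 3 (mod 8); ε·ε+αω+βω = 1·1+-8·1+-14·1 ≡ 1  ⇒  (a,b)_2 = -1.
v=17: a=17^1·(≡4), b=17^2·(≡10) mod 17; (4|17)=+1, (10|17)=-1; (−1)^{1·2·8}·(+1)^2·(-1)^1 = -1.
v=11: a=11^6·(≡10), b=11^9·(≡5) mod 11; (10|11)=-1, (5|11)=+1; (−1)^{6·9·5}·(-1)^9·(+1)^6 = -1.
v=∞: -221 < 0 and 11 > 0  ⇒  (a,b)_∞ = +1.
v=13: a=13^-3·(≡12), b=13^-4·(≡7) mod 13; (12|13)=+1, (7|13)=-1; (−1)^{-3·-4·6}·(+1)^-4·(-1)^-3 = -1.
v=19: a=19^2·(≡4), b=19^4·(≡9) mod 19; (4|19)=+1, (9|19)=+1; (−1)^{2·4·9}·(+1)^4·(+1)^2 = +1.
|Ram(-221, 11)| = 4, even; anisotropic at {2, 11, 13, 17}.

[2, 11, 13, 17]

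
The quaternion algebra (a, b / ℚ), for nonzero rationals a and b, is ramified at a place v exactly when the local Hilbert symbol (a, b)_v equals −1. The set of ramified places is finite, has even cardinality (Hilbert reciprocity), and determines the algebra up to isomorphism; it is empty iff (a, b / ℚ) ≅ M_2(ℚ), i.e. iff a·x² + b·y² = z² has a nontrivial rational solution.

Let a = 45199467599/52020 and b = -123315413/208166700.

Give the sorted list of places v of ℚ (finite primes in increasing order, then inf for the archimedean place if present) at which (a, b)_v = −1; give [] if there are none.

[11, 13]

(a, b) ≡ (65395, -1599) mod (ℚ^×)²; places V = {2, 3, 5, 7, 11, 13, 17, 29, 37, 41, ∞}.
(a,b)_11: α=3, u≡5; β=0, v≡2 (mod 11); (5|11)=+1, (2|11)=-1; sign (−1)^0·+1^0·-1^3 = -1.
(a,b)_7: α=0, u≡2; β=-4, v≡2 (mod 7); (2|7)=+1, (2|7)=+1; sign (−1)^0·+1^-4·+1^0 = +1.
(a,b)_37: α=0, u≡11; β=2, v≡18 (mod 37); (11|37)=+1, (18|37)=-1; sign (−1)^0·+1^2·-1^0 = +1.
(a,b)_∞: sgn(65395)=+, sgn(-1599)=−, so +1.
(a,b)_17: α=-2, u≡8; β=-2, v≡2 (mod 17); (8|17)=+1, (2|17)=+1; sign (−1)^0·+1^-2·+1^-2 = +1.
(a,b)_2: α=-2, β=-2; u≡3, v≡1 (mod 8); ε(u)ε(v)=1·0, αω(v)=-2·0, βω(u)=-2·1; sum ≡ 0  ⇒  +1.
(a,b)_3: α=-2, u≡1; β=-1, v≡1 (mod 3); (1|3)=+1, (1|3)=+1; sign (−1)^0·+1^-1·+1^-2 = +1.
(a,b)_41: α=1, u≡32; β=1, v≡25 (mod 41); (32|41)=+1, (25|41)=+1; sign (−1)^0·+1^1·+1^1 = +1.
(a,b)_13: α=4, u≡8; β=3, v≡5 (mod 13); (8|13)=-1, (5|13)=-1; sign (−1)^0·-1^3·-1^4 = -1.
(a,b)_5: α=-1, u≡1; β=-2, v≡4 (mod 5); (1|5)=+1, (4|5)=+1; sign (−1)^0·+1^-2·+1^-1 = +1.
(a,b)_29: α=1, u≡5; β=0, v≡20 (mod 29); (5|29)=+1, (20|29)=+1; sign (−1)^0·+1^0·+1^1 = +1.
Ram(65395, -1599) = {11, 13}; no ℚ_11-point on the conic.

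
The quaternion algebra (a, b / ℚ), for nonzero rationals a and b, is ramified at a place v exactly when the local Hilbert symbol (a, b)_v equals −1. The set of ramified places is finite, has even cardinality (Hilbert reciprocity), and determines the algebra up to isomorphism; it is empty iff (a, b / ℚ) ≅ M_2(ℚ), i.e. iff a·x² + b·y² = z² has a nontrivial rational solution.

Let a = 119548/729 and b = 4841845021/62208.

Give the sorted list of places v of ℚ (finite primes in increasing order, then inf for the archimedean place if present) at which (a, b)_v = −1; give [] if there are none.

Mod squares: a ≡ 247, b ≡ 27183. Check v ∈ {∞, 2, 3, 11, 13, 17, 19, 41, 43}.
v=43: a=43^0·(≡39), b=43^2·(≡22) mod 43; (39|43)=-1, (22|43)=-1; (−1)^{0·2·21}·(-1)^2·(-1)^0 = +1.
v=19: a=19^1·(≡14), b=19^0·(≡14) mod 19; (14|19)=-1, (14|19)=-1; (−1)^{1·0·9}·(-1)^0·(-1)^1 = -1.
v=41: a=41^0·(≡10), b=41^1·(≡34) mod 41; (10|41)=+1, (34|41)=-1; (−1)^{0·1·20}·(+1)^1·(-1)^0 = +1.
v=∞: 247 > 0 and 27183 > 0  ⇒  (a,b)_∞ = +1.
v=2: v_2(a)=2, v_2(b)=-8; units ≡ 7, 7 (mod 8); ε·ε+αω+βω = 1·1+2·0+-8·0 ≡ 1  ⇒  (a,b)_2 = -1.
v=13: a=13^1·(≡5), b=13^1·(≡11) mod 13; (5|13)=-1, (11|13)=-1; (−1)^{1·1·6}·(-1)^1·(-1)^1 = +1.
v=3: a=3^-6·(≡1), b=3^-5·(≡1) mod 3; (1|3)=+1, (1|3)=+1; (−1)^{-6·-5·1}·(+1)^-5·(+1)^-6 = +1.
v=11: a=11^2·(≡3), b=11^0·(≡8) mod 11; (3|11)=+1, (8|11)=-1; (−1)^{2·0·5}·(+1)^0·(-1)^2 = +1.
v=17: a=17^0·(≡15), b=17^3·(≡2) mod 17; (15|17)=+1, (2|17)=+1; (−1)^{0·3·8}·(+1)^3·(+1)^0 = +1.
(247, 27183 / ℚ) ramifies at {2, 19}: a division algebra.

[2, 19]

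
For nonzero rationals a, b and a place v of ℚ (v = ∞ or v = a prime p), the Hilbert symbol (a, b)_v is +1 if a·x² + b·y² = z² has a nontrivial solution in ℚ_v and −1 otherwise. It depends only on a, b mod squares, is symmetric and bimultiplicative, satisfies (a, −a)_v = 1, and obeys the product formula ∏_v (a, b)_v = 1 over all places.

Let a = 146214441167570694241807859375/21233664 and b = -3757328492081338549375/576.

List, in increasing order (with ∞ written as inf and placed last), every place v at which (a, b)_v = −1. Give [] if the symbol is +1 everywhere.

[11, 19, 31, 37]

Mod squares: a ≡ 703703, b ≡ -1043119. Check v ∈ {∞, 2, 3, 5, 7, 11, 13, 19, 23, 31, 37}.
v=11: a=11^1·(≡6), b=11^1·(≡7) mod 11; (6|11)=-1, (7|11)=-1; (−1)^{1·1·5}·(-1)^1·(-1)^1 = -1.
v=3: a=3^-4·(≡2), b=3^-2·(≡2) mod 3; (2|3)=-1, (2|3)=-1; (−1)^{-4·-2·1}·(-1)^-2·(-1)^-4 = +1.
v=5: a=5^6·(≡2), b=5^4·(≡1) mod 5; (2|5)=-1, (1|5)=+1; (−1)^{6·4·2}·(-1)^4·(+1)^6 = +1.
v=19: a=19^1·(≡7), b=19^1·(≡7) mod 19; (7|19)=+1, (7|19)=+1; (−1)^{1·1·9}·(+1)^1·(+1)^1 = -1.
v=23: a=23^2·(≡3), b=23^3·(≡16) mod 23; (3|23)=+1, (16|23)=+1; (−1)^{2·3·11}·(+1)^3·(+1)^2 = +1.
v=∞: 703703 > 0 and -1043119 < 0  ⇒  (a,b)_∞ = +1.
v=7: a=7^7·(≡4), b=7^3·(≡3) mod 7; (4|7)=+1, (3|7)=-1; (−1)^{7·3·3}·(+1)^3·(-1)^7 = +1.
v=2: v_2(a)=-18, v_2(b)=-6; units ≡ 7, 1 (mod 8); ε·ε+αω+βω = 1·0+-18·0+-6·0 ≡ 0  ⇒  (a,b)_2 = +1.
v=31: a=31^4·(≡29), b=31^3·(≡27) mod 31; (29|31)=-1, (27|31)=-1; (−1)^{4·3·15}·(-1)^3·(-1)^4 = -1.
v=37: a=37^3·(≡34), b=37^2·(≡35) mod 37; (34|37)=+1, (35|37)=-1; (−1)^{3·2·18}·(+1)^2·(-1)^3 = -1.
v=13: a=13^3·(≡12), b=13^2·(≡1) mod 13; (12|13)=+1, (1|13)=+1; (−1)^{3·2·6}·(+1)^2·(+1)^3 = +1.
|Ram(703703, -1043119)| = 4, even; anisotropic at {11, 19, 31, 37}.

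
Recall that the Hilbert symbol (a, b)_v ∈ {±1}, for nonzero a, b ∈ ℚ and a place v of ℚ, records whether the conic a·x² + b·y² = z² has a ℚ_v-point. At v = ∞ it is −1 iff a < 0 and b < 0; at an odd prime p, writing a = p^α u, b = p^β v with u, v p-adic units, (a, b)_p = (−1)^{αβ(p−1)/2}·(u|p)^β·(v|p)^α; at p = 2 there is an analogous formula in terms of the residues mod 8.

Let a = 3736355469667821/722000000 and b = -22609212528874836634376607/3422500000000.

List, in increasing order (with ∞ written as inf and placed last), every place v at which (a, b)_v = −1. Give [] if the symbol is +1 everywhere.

[3, 7, 13, 17]

Mod squares: a ≡ 269178, b ≡ -7. Check v ∈ {∞, 2, 3, 5, 7, 11, 13, 17, 19, 29, 37}.
v=11: a=11^4·(≡7), b=11^6·(≡9) mod 11; (7|11)=-1, (9|11)=+1; (−1)^{4·6·5}·(-1)^6·(+1)^4 = +1.
v=3: a=3^9·(≡2), b=3^12·(≡2) mod 3; (2|3)=-1, (2|3)=-1; (−1)^{9·12·1}·(-1)^12·(-1)^9 = -1.
v=17: a=17^3·(≡5), b=17^6·(≡11) mod 17; (5|17)=-1, (11|17)=-1; (−1)^{3·6·8}·(-1)^6·(-1)^3 = -1.
v=2: v_2(a)=-7, v_2(b)=-8; units ≡ 5, 1 (mod 8); ε·ε+αω+βω = 0·0+-7·0+-8·1 ≡ 0  ⇒  (a,b)_2 = +1.
v=5: a=5^-6·(≡2), b=5^-10·(≡2) mod 5; (2|5)=-1, (2|5)=-1; (−1)^{-6·-10·2}·(-1)^-10·(-1)^-6 = +1.
v=13: a=13^1·(≡4), b=13^2·(≡8) mod 13; (4|13)=+1, (8|13)=-1; (−1)^{1·2·6}·(+1)^2·(-1)^1 = -1.
v=∞: 269178 > 0 and -7 < 0  ⇒  (a,b)_∞ = +1.
v=29: a=29^1·(≡11), b=29^2·(≡20) mod 29; (11|29)=-1, (20|29)=+1; (−1)^{1·2·14}·(-1)^2·(+1)^1 = +1.
v=37: a=37^0·(≡34), b=37^-2·(≡30) mod 37; (34|37)=+1, (30|37)=+1; (−1)^{0·-2·18}·(+1)^-2·(+1)^0 = +1.
v=7: a=7^1·(≡3), b=7^1·(≡5) mod 7; (3|7)=-1, (5|7)=-1; (−1)^{1·1·3}·(-1)^1·(-1)^1 = -1.
v=19: a=19^-2·(≡11), b=19^0·(≡10) mod 19; (11|19)=+1, (10|19)=-1; (−1)^{-2·0·9}·(+1)^0·(-1)^-2 = +1.
(269178, -7 / ℚ) ramifies at {3, 7, 13, 17}: a division algebra.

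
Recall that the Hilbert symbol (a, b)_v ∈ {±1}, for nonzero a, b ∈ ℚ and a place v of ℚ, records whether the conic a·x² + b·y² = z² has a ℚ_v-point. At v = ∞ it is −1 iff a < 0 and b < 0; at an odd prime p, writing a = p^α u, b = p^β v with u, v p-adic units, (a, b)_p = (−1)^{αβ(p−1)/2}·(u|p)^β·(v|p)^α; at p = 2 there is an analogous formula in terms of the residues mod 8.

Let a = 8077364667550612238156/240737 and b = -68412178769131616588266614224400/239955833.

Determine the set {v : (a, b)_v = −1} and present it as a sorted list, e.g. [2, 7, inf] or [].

Mod squares: a ≡ 13243, b ≡ -168113. Check v ∈ {∞, 2, 3, 5, 7, 11, 13, 17, 19, 29, 31, 41}.
v=∞: 13243 > 0 and -168113 < 0  ⇒  (a,b)_∞ = +1.
v=19: a=19^5·(≡8), b=19^4·(≡13) mod 19; (8|19)=-1, (13|19)=-1; (−1)^{5·4·9}·(-1)^4·(-1)^5 = -1.
v=17: a=17^-3·(≡5), b=17^-5·(≡5) mod 17; (5|17)=-1, (5|17)=-1; (−1)^{-3·-5·8}·(-1)^-5·(-1)^-3 = +1.
v=5: a=5^0·(≡3), b=5^2·(≡3) mod 5; (3|5)=-1, (3|5)=-1; (−1)^{0·2·2}·(-1)^2·(-1)^0 = +1.
v=11: a=11^4·(≡2), b=11^5·(≡6) mod 11; (2|11)=-1, (6|11)=-1; (−1)^{4·5·5}·(-1)^5·(-1)^4 = -1.
v=13: a=13^0·(≡9), b=13^-2·(≡10) mod 13; (9|13)=+1, (10|13)=+1; (−1)^{0·-2·6}·(+1)^-2·(+1)^0 = +1.
v=41: a=41^3·(≡36), b=41^4·(≡38) mod 41; (36|41)=+1, (38|41)=-1; (−1)^{3·4·20}·(+1)^4·(-1)^3 = -1.
v=2: v_2(a)=2, v_2(b)=4; units ≡ 3, 7 (mod 8); ε·ε+αω+βω = 1·1+2·0+4·1 ≡ 1  ⇒  (a,b)_2 = -1.
v=31: a=31^2·(≡11), b=31^3·(≡20) mod 31; (11|31)=-1, (20|31)=+1; (−1)^{2·3·15}·(-1)^3·(+1)^2 = -1.
v=3: a=3^0·(≡1), b=3^4·(≡1) mod 3; (1|3)=+1, (1|3)=+1; (−1)^{0·4·1}·(+1)^4·(+1)^0 = +1.
v=29: a=29^2·(≡15), b=29^3·(≡21) mod 29; (15|29)=-1, (21|29)=-1; (−1)^{2·3·14}·(-1)^3·(-1)^2 = -1.
v=7: a=7^-2·(≡5), b=7^2·(≡6) mod 7; (5|7)=-1, (6|7)=-1; (−1)^{-2·2·3}·(-1)^2·(-1)^-2 = +1.
(13243, -168113 / ℚ) ramifies at {2, 11, 19, 29, 31, 41}: a division algebra.

[2, 11, 19, 29, 31, 41]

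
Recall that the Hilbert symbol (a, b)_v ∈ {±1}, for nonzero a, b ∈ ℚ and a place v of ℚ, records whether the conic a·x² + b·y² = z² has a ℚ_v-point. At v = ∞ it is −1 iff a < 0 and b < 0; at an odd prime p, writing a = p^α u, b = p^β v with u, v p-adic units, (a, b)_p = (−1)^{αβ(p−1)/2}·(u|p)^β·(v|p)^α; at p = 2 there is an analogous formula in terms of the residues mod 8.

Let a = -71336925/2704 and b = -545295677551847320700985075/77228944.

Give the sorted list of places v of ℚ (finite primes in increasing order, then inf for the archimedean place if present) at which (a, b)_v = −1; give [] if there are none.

[17, 19, 41, inf]

Mod squares: a ≡ -317053, b ≡ -123967723. Check v ∈ {∞, 2, 3, 5, 7, 11, 13, 17, 19, 23, 37, 41}.
v=7: a=7^0·(≡6), b=7^4·(≡2) mod 7; (6|7)=-1, (2|7)=+1; (−1)^{0·4·3}·(-1)^4·(+1)^0 = +1.
v=19: a=19^1·(≡12), b=19^3·(≡14) mod 19; (12|19)=-1, (14|19)=-1; (−1)^{1·3·9}·(-1)^3·(-1)^1 = -1.
v=23: a=23^0·(≡1), b=23^1·(≡17) mod 23; (1|23)=+1, (17|23)=-1; (−1)^{0·1·11}·(+1)^1·(-1)^0 = +1.
v=11: a=11^1·(≡2), b=11^3·(≡4) mod 11; (2|11)=-1, (4|11)=+1; (−1)^{1·3·5}·(-1)^3·(+1)^1 = +1.
v=17: a=17^0·(≡5), b=17^1·(≡15) mod 17; (5|17)=-1, (15|17)=+1; (−1)^{0·1·8}·(-1)^1·(+1)^0 = -1.
v=37: a=37^1·(≡15), b=37^3·(≡14) mod 37; (15|37)=-1, (14|37)=-1; (−1)^{1·3·18}·(-1)^3·(-1)^1 = +1.
v=2: v_2(a)=-4, v_2(b)=-4; units ≡ 3, 5 (mod 8); ε·ε+αω+βω = 1·0+-4·1+-4·1 ≡ 0  ⇒  (a,b)_2 = +1.
v=∞: -317053 < 0 and -123967723 < 0  ⇒  (a,b)_∞ = -1.
v=13: a=13^-2·(≡1), b=13^-6·(≡3) mod 13; (1|13)=+1, (3|13)=+1; (−1)^{-2·-6·6}·(+1)^-6·(+1)^-2 = +1.
v=41: a=41^1·(≡4), b=41^3·(≡35) mod 41; (4|41)=+1, (35|41)=-1; (−1)^{1·3·20}·(+1)^3·(-1)^1 = -1.
v=3: a=3^2·(≡2), b=3^6·(≡2) mod 3; (2|3)=-1, (2|3)=-1; (−1)^{2·6·1}·(-1)^6·(-1)^2 = +1.
v=5: a=5^2·(≡2), b=5^2·(≡3) mod 5; (2|5)=-1, (3|5)=-1; (−1)^{2·2·2}·(-1)^2·(-1)^2 = +1.
Ram(-317053, -123967723) = {17, 19, 41, ∞}; no ℚ_17-point on the conic.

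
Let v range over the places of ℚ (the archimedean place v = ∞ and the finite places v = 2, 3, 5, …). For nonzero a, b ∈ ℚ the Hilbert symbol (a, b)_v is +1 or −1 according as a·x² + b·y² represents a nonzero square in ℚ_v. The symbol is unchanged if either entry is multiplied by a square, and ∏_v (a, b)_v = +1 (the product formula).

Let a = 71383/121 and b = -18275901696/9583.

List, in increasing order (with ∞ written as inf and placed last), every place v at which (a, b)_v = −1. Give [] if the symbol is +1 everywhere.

(a, b) ≡ (247, -8463) mod (ℚ^×)²; places V = {2, 3, 7, 11, 13, 17, 19, 31, 37, ∞}.
(a,b)_19: α=1, u≡2; β=0, v≡11 (mod 19); (2|19)=-1, (11|19)=+1; sign (−1)^0·-1^0·+1^1 = +1.
(a,b)_∞: sgn(247)=+, sgn(-8463)=−, so +1.
(a,b)_37: α=0, u≡1; β=-2, v≡26 (mod 37); (1|37)=+1, (26|37)=+1; sign (−1)^0·+1^-2·+1^0 = +1.
(a,b)_31: α=0, u≡24; β=1, v≡3 (mod 31); (24|31)=-1, (3|31)=-1; sign (−1)^0·-1^1·-1^0 = -1.
(a,b)_13: α=1, u≡11; β=1, v≡12 (mod 13); (11|13)=-1, (12|13)=+1; sign (−1)^0·-1^1·+1^1 = -1.
(a,b)_7: α=0, u≡2; β=-1, v≡1 (mod 7); (2|7)=+1, (1|7)=+1; sign (−1)^0·+1^-1·+1^0 = +1.
(a,b)_11: α=-2, u≡4; β=0, v≡7 (mod 11); (4|11)=+1, (7|11)=-1; sign (−1)^0·+1^0·-1^-2 = +1.
(a,b)_2: α=0, β=8; u≡7, v≡1 (mod 8); ε(u)ε(v)=1·0, αω(v)=0·0, βω(u)=8·0; sum ≡ 0  ⇒  +1.
(a,b)_3: α=0, u≡1; β=11, v≡2 (mod 3); (1|3)=+1, (2|3)=-1; sign (−1)^0·+1^11·-1^0 = +1.
(a,b)_17: α=2, u≡13; β=0, v≡10 (mod 17); (13|17)=+1, (10|17)=-1; sign (−1)^0·+1^0·-1^2 = +1.
Ram(247, -8463) = {13, 31}; no ℚ_13-point on the conic.

[13, 31]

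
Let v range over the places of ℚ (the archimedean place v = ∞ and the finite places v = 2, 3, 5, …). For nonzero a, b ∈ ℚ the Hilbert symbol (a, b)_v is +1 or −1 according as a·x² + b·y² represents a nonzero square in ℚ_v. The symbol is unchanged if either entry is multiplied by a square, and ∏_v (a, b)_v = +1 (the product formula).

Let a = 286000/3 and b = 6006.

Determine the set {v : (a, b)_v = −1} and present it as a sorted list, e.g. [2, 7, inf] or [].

Mod squares: a ≡ 2145, b ≡ 6006. Check v ∈ {∞, 2, 3, 5, 7, 11, 13}.
v=∞: 2145 > 0 and 6006 > 0  ⇒  (a,b)_∞ = +1.
v=5: a=5^3·(≡1), b=5^0·(≡1) mod 5; (1|5)=+1, (1|5)=+1; (−1)^{3·0·2}·(+1)^0·(+1)^3 = +1.
v=2: v_2(a)=4, v_2(b)=1; units ≡ 1, 3 (mod 8); ε·ε+αω+βω = 0·1+4·1+1·0 ≡ 0  ⇒  (a,b)_2 = +1.
v=3: a=3^-1·(≡1), b=3^1·(≡1) mod 3; (1|3)=+1, (1|3)=+1; (−1)^{-1·1·1}·(+1)^1·(+1)^-1 = -1.
v=11: a=11^1·(≡6), b=11^1·(≡7) mod 11; (6|11)=-1, (7|11)=-1; (−1)^{1·1·5}·(-1)^1·(-1)^1 = -1.
v=13: a=13^1·(≡10), b=13^1·(≡7) mod 13; (10|13)=+1, (7|13)=-1; (−1)^{1·1·6}·(+1)^1·(-1)^1 = -1.
v=7: a=7^0·(≡5), b=7^1·(≡4) mod 7; (5|7)=-1, (4|7)=+1; (−1)^{0·1·3}·(-1)^1·(+1)^0 = -1.
|Ram(2145, 6006)| = 4, even; anisotropic at {3, 7, 11, 13}.

[3, 7, 11, 13]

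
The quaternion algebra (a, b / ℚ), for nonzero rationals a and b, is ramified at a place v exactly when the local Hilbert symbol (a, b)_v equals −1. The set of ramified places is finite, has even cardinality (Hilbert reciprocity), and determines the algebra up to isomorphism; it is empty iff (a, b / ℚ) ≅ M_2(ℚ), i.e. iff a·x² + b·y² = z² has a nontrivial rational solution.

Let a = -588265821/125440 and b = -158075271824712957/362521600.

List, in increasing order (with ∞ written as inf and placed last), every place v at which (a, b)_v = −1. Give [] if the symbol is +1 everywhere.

Mod squares: a ≡ -7410, b ≡ -37. Check v ∈ {∞, 2, 3, 5, 7, 11, 13, 17, 19, 37}.
v=19: a=19^1·(≡17), b=19^2·(≡16) mod 19; (17|19)=+1, (16|19)=+1; (−1)^{1·2·9}·(+1)^2·(+1)^1 = +1.
v=37: a=37^0·(≡25), b=37^1·(≡12) mod 37; (25|37)=+1, (12|37)=+1; (−1)^{0·1·18}·(+1)^1·(+1)^0 = +1.
v=13: a=13^1·(≡5), b=13^2·(≡6) mod 13; (5|13)=-1, (6|13)=-1; (−1)^{1·2·6}·(-1)^2·(-1)^1 = -1.
v=11: a=11^2·(≡5), b=11^4·(≡7) mod 11; (5|11)=+1, (7|11)=-1; (−1)^{2·4·5}·(+1)^4·(-1)^2 = +1.
v=2: v_2(a)=-9, v_2(b)=-10; units ≡ 7, 3 (mod 8); ε·ε+αω+βω = 1·1+-9·1+-10·0 ≡ 0  ⇒  (a,b)_2 = +1.
v=∞: -7410 < 0 and -37 < 0  ⇒  (a,b)_∞ = -1.
v=17: a=17^0·(≡16), b=17^-2·(≡7) mod 17; (16|17)=+1, (7|17)=-1; (−1)^{0·-2·8}·(+1)^-2·(-1)^0 = +1.
v=7: a=7^-2·(≡5), b=7^-2·(≡3) mod 7; (5|7)=-1, (3|7)=-1; (−1)^{-2·-2·3}·(-1)^-2·(-1)^-2 = +1.
v=5: a=5^-1·(≡3), b=5^-2·(≡2) mod 5; (3|5)=-1, (2|5)=-1; (−1)^{-1·-2·2}·(-1)^-2·(-1)^-1 = -1.
v=3: a=3^9·(≡2), b=3^14·(≡2) mod 3; (2|3)=-1, (2|3)=-1; (−1)^{9·14·1}·(-1)^14·(-1)^9 = -1.
(-7410, -37 / ℚ) ramifies at {3, 5, 13, ∞}: a division algebra.

[3, 5, 13, inf]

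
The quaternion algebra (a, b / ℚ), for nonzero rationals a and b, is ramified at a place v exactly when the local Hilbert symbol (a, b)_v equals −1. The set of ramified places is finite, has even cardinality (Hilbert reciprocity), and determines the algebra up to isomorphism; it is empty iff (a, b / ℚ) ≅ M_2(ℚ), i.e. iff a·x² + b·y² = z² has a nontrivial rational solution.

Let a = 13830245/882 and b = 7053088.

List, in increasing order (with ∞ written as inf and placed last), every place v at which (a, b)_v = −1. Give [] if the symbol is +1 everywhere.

Mod squares: a ≡ 32890, b ≡ 322. Check v ∈ {∞, 2, 3, 5, 7, 11, 13, 23, 29, 37}.
v=3: a=3^-2·(≡1), b=3^0·(≡1) mod 3; (1|3)=+1, (1|3)=+1; (−1)^{-2·0·1}·(+1)^0·(+1)^-2 = +1.
v=37: a=37^0·(≡16), b=37^2·(≡9) mod 37; (16|37)=+1, (9|37)=+1; (−1)^{0·2·18}·(+1)^2·(+1)^0 = +1.
v=29: a=29^2·(≡5), b=29^0·(≡27) mod 29; (5|29)=+1, (27|29)=-1; (−1)^{2·0·14}·(+1)^0·(-1)^2 = +1.
v=7: a=7^-2·(≡4), b=7^1·(≡4) mod 7; (4|7)=+1, (4|7)=+1; (−1)^{-2·1·3}·(+1)^1·(+1)^-2 = +1.
v=2: v_2(a)=-1, v_2(b)=5; units ≡ 5, 1 (mod 8); ε·ε+αω+βω = 0·0+-1·0+5·1 ≡ 1  ⇒  (a,b)_2 = -1.
v=13: a=13^1·(≡8), b=13^0·(≡3) mod 13; (8|13)=-1, (3|13)=+1; (−1)^{1·0·6}·(-1)^0·(+1)^1 = +1.
v=23: a=23^1·(≡9), b=23^1·(≡20) mod 23; (9|23)=+1, (20|23)=-1; (−1)^{1·1·11}·(+1)^1·(-1)^1 = +1.
v=5: a=5^1·(≡2), b=5^0·(≡3) mod 5; (2|5)=-1, (3|5)=-1; (−1)^{1·0·2}·(-1)^0·(-1)^1 = -1.
v=∞: 32890 > 0 and 322 > 0  ⇒  (a,b)_∞ = +1.
v=11: a=11^1·(≡3), b=11^0·(≡9) mod 11; (3|11)=+1, (9|11)=+1; (−1)^{1·0·5}·(+1)^0·(+1)^1 = +1.
|Ram(32890, 322)| = 2, even; anisotropic at {2, 5}.

[2, 5]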